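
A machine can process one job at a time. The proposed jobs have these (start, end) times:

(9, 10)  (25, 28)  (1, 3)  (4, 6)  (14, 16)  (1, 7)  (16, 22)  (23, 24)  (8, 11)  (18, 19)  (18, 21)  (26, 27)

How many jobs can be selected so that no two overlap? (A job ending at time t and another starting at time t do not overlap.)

By end time: (1,3), (4,6), (1,7), (9,10), (8,11), (14,16), (18,19), (18,21), (16,22), (23,24), (26,27), (25,28).
Pick (1,3); next start ≥ 3 → (4,6); next start ≥ 6 → (9,10); next start ≥ 10 → (14,16); next start ≥ 16 → (18,19); next start ≥ 19 → (23,24); next start ≥ 24 → (26,27).
Selected 7 jobs.

7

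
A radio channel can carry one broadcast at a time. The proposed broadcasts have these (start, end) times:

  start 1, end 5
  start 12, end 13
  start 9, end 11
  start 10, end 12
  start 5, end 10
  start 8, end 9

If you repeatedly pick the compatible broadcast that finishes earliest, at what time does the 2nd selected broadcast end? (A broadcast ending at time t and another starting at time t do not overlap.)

9

By end time: (1,5), (8,9), (5,10), (9,11), (10,12), (12,13).
Pick (1,5); next start ≥ 5 → (8,9); next start ≥ 9 → (9,11); next start ≥ 11 → (12,13).
Selected: (1,5) (8,9) (9,11) (12,13)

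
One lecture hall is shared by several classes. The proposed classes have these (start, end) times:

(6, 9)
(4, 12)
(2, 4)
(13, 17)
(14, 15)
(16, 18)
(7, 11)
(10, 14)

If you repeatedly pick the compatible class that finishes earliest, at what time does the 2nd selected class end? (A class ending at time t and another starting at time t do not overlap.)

Greedy by earliest finish: after sorting by end time, pick each interval compatible with the last pick.
By end time: (2,4), (6,9), (7,11), (4,12), (10,14), (14,15), (13,17), (16,18).
Pick (2,4); next start ≥ 4 → (6,9); next start ≥ 9 → (10,14); next start ≥ 14 → (14,15); next start ≥ 15 → (16,18).
Selected: (2,4) (6,9) (10,14) (14,15) (16,18)

9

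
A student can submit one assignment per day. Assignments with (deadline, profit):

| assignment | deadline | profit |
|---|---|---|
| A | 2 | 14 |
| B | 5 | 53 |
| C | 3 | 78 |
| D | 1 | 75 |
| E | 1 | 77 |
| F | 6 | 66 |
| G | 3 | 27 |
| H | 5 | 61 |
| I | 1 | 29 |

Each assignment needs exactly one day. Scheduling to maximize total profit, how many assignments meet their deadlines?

Take jobs in profit order; each goes to the latest open slot no later than its deadline.
Profit order: C=78 E=77 D=75 F=66 H=61 B=53 I=29 G=27 A=14
Assign: C→slot 3, E→slot 1, D skipped, F→slot 6, H→slot 5, B→slot 4, I skipped, G→slot 2, A skipped.
Slots: [1:E] [2:G] [3:C] [4:B] [5:H] [6:F]
6 of 9 scheduled.

6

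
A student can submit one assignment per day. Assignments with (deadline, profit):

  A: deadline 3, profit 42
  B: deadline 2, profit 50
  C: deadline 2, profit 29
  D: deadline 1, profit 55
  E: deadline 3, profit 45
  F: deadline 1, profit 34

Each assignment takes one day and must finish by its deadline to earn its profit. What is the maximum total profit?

Sort by profit descending; place each in the latest free slot ≤ its deadline.
Profit order: D=55 B=50 E=45 A=42 F=34 C=29
Assign: D→slot 1, B→slot 2, E→slot 3, A skipped, F skipped, C skipped.
Slots: [1:D] [2:B] [3:E]
Profit = 55 + 50 + 45 = 150

150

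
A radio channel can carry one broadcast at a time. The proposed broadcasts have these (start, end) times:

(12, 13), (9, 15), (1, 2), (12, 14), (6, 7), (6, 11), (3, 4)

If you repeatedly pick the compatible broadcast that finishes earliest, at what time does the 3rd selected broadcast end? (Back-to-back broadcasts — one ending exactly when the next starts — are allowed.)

Greedy by earliest finish: after sorting by end time, pick each interval compatible with the last pick.
By end time: (1,2), (3,4), (6,7), (6,11), (12,13), (12,14), (9,15).
Pick (1,2); next start ≥ 2 → (3,4); next start ≥ 4 → (6,7); next start ≥ 7 → (12,13).
Selected: (1,2) (3,4) (6,7) (12,13)

7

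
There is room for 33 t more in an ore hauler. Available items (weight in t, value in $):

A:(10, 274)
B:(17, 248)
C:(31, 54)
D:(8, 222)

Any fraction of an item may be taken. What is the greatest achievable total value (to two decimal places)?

Greedy by value/weight ratio, highest first.
Order: D (222/8=27.75) > A (274/10=27.40) > B (248/17=14.59) > C (54/31=1.74)
Fill: take D (8 @ 222) → take A (10 @ 274) → take 15/17 of B → 218.82; 33/33 used.
Total value = 714.82

714.82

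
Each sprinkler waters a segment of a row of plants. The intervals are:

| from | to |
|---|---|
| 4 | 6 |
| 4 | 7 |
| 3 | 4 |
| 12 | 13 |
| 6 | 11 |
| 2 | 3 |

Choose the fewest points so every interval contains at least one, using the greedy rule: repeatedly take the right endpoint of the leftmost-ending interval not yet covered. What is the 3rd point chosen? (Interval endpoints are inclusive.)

Process intervals by earliest right end; each time one isn't hit yet, stab at its right endpoint.
Sorted: [2,3] [3,4] [4,6] [4,7] [6,11] [12,13]
{[2,3],[3,4]} hit by 3; {[4,6],[4,7],[6,11]} hit by 6; {[12,13]} hit by 13.
Points: 3, 6, 13 (3 total).

13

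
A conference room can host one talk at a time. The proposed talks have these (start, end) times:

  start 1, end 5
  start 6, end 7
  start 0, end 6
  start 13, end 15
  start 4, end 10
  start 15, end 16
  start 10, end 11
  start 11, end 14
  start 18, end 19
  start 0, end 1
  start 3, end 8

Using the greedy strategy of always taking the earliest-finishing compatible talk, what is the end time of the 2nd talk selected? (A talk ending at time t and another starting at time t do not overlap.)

Greedy by earliest finish: after sorting by end time, pick each interval compatible with the last pick.
Sorted by end: (0,1)  (1,5)  (0,6)  (6,7)  (3,8)  (4,10)  (10,11)  (11,14)  (13,15)  (15,16)  (18,19)
take (0,1); take (1,5); take (6,7); skip (4,10); take (10,11); take (11,14); take (15,16); take (18,19).
Selected: (0,1) (1,5) (6,7) (10,11) (11,14) (15,16) (18,19)

5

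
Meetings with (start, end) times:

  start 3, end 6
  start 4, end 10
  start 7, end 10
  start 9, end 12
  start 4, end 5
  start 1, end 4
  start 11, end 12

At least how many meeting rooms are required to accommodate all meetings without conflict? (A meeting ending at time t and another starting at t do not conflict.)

Count concurrent intervals with a sweep; the peak is the room count.
starts: [1, 3, 4, 4, 7, 9, 11]
ends:   [4, 5, 6, 10, 10, 12, 12]
s1→1 s3→2 e4→1 s4→2 s4→3  — peak 3.

3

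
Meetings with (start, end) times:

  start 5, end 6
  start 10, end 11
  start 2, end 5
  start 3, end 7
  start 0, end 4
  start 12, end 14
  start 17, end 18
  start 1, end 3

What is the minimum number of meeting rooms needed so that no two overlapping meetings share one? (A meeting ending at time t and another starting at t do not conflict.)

3

The answer is the maximum number of intervals overlapping at any instant.
Events (time:±→running): 0:+→1 1:+→2 2:+→3 … peak 3.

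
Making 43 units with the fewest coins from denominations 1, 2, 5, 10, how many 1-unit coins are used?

1

Use the largest denomination that fits, subtract, and repeat.
43 − 4×10→3 − 1×2→1 − 1×1→0
Count of 1: 1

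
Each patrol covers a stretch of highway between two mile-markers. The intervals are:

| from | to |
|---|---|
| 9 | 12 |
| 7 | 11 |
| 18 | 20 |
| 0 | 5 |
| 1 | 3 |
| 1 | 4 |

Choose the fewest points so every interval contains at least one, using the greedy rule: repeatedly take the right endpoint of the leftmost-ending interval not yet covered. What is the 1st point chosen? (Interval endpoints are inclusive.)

3

Sorted: [1,3] [1,4] [0,5] [7,11] [9,12] [18,20]
{[1,3],[1,4],[0,5]} hit by 3; {[7,11],[9,12]} hit by 11; {[18,20]} hit by 20.
Points: 3, 11, 20 (3 total).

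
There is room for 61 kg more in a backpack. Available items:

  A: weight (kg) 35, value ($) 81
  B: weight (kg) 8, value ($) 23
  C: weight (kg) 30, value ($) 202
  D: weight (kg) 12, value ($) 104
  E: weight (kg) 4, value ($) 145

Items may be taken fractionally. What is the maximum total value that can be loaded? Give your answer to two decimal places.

490.20

Ratios (sorted): E 36.25, D 8.67, C 6.73, B 2.88, A 2.31
take E (4 @ 145); take D (12 @ 104); take C (30 @ 202); take B (8 @ 23); take 7/35 of A → 16.20. Capacity used 61/61.
Total value = 490.20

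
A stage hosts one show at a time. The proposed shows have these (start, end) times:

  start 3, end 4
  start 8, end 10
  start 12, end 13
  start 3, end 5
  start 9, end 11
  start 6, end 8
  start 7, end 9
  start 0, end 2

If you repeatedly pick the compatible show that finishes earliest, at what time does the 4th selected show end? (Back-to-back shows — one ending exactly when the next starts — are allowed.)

10

Order by finish time; keep every interval that doesn't clash with the previous kept one.
By end time: (0,2), (3,4), (3,5), (6,8), (7,9), (8,10), (9,11), (12,13).
Pick (0,2); next start ≥ 2 → (3,4); next start ≥ 4 → (6,8); next start ≥ 8 → (8,10); next start ≥ 10 → (12,13).
Selected: (0,2) (3,4) (6,8) (8,10) (12,13)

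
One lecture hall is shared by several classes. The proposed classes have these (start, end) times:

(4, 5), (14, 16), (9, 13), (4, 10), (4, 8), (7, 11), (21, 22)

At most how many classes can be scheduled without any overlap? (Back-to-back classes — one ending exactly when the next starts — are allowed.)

Greedy by earliest finish: after sorting by end time, pick each interval compatible with the last pick.
Sorted by end: (4,5)  (4,8)  (4,10)  (7,11)  (9,13)  (14,16)  (21,22)
take (4,5); skip (4,10); take (7,11); take (14,16); take (21,22).
Selected 4 classes.

4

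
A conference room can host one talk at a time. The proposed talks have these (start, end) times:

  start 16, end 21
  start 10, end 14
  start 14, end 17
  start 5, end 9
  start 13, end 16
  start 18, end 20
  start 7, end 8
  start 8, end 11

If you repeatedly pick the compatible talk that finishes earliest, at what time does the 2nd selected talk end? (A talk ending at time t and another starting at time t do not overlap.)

11

By end time: (7,8), (5,9), (8,11), (10,14), (13,16), (14,17), (18,20), (16,21).
Pick (7,8); next start ≥ 8 → (8,11); next start ≥ 11 → (13,16); next start ≥ 16 → (18,20).
Selected: (7,8) (8,11) (13,16) (18,20)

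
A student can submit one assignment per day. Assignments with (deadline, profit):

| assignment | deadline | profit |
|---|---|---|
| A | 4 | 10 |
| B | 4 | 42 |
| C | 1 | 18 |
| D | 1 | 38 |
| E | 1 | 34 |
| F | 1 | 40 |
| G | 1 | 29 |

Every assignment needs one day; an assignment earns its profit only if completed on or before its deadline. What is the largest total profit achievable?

By profit: B(d4,42), F(d1,40), D(d1,38), E(d1,34), G(d1,29), C(d1,18), A(d4,10)
B→slot 4; F→slot 1; D skipped; E skipped; G skipped; C skipped; A→slot 3.
Profit = 40 + 10 + 42 = 92

92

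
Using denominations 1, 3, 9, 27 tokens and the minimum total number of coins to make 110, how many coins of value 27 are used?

110 = 4×27 + 2×1
Count of 27: 4

4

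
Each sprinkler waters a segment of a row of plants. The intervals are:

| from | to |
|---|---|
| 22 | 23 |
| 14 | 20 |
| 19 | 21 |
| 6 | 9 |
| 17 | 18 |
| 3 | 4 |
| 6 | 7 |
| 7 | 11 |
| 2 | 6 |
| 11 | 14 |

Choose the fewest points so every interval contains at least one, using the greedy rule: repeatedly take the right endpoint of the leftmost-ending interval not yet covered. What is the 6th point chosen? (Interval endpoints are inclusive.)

Sort by right endpoint; whenever an interval is uncovered, place a point at its right end.
By right end: [3,4]  [2,6]  [6,7]  [6,9]  [7,11]  [11,14]  [17,18]  [14,20]  [19,21]  [22,23]
[3,4] uncovered → point at 4; [6,7] uncovered → point at 7; [11,14] uncovered → point at 14; [17,18] uncovered → point at 18; [19,21] uncovered → point at 21; [22,23] uncovered → point at 23.
Points: 4, 7, 14, 18, 21, 23 (6 total).

23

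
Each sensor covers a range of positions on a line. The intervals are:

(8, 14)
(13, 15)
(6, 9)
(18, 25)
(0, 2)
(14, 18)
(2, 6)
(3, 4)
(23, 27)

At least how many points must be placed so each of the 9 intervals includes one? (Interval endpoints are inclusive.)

By right end: [0,2]  [3,4]  [2,6]  [6,9]  [8,14]  [13,15]  [14,18]  [18,25]  [23,27]
[0,2] uncovered → point at 2; [3,4] uncovered → point at 4; [6,9] uncovered → point at 9; [13,15] uncovered → point at 15; [18,25] uncovered → point at 25.
Points: 2, 4, 9, 15, 25 (5 total).

5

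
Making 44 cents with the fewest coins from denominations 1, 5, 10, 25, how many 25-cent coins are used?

1

Greedy: take as many of the largest coin as possible, then repeat with the remainder.
44 − 1×25→19 − 1×10→9 − 1×5→4 − 4×1→0
Count of 25: 1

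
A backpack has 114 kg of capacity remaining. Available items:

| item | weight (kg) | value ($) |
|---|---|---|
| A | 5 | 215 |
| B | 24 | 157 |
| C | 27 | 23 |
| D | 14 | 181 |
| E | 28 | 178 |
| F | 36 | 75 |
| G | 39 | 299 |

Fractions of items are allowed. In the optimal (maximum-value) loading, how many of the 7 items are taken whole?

Order: A (215/5=43.00) > D (181/14=12.93) > G (299/39=7.67) > B (157/24=6.54) > E (178/28=6.36) > F (75/36=2.08) > C (23/27=0.85)
Fill: take A (5 @ 215) → take D (14 @ 181) → take G (39 @ 299) → take B (24 @ 157) → take E (28 @ 178) → take 4/36 of F → 8.33; 114/114 used.
5 item(s) taken whole; one partial (take 4/36 of F).

5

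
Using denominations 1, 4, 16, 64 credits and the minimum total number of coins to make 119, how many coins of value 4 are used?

1

Greedy: take as many of the largest coin as possible, then repeat with the remainder.
119 = 1×64 + 3×16 + 1×4 + 3×1
Count of 4: 1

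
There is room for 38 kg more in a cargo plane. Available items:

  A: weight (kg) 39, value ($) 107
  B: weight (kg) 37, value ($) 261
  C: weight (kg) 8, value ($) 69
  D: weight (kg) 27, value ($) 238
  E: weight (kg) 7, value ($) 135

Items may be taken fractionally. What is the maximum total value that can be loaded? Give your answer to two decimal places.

407.50

Greedy by value/weight ratio, highest first.
Order: E (135/7=19.29) > D (238/27=8.81) > C (69/8=8.62) > B (261/37=7.05) > A (107/39=2.74)
Fill: take E (7 @ 135) → take D (27 @ 238) → take 4/8 of C → 34.50; 38/38 used.
Total value = 407.50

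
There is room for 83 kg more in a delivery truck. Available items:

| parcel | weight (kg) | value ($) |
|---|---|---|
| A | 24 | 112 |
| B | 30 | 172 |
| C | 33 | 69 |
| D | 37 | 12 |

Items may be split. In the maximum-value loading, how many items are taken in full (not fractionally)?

Sort by value per unit weight and fill in that order.
Ratios (sorted): B 5.73, A 4.67, C 2.09, D 0.32
take B (30 @ 172); take A (24 @ 112); take 29/33 of C → 60.64. Capacity used 83/83.
2 item(s) taken whole; one partial (take 29/33 of C).

2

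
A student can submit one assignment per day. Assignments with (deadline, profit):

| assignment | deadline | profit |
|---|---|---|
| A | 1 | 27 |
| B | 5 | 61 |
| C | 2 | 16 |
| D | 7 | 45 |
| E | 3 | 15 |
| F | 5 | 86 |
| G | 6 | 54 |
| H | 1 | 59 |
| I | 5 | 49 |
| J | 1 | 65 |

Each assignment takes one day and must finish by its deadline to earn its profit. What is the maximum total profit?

376

By profit: F(d5,86), J(d1,65), B(d5,61), H(d1,59), G(d6,54), I(d5,49), D(d7,45), A(d1,27), C(d2,16), E(d3,15)
F→slot 5; J→slot 1; B→slot 4; H skipped; G→slot 6; I→slot 3; D→slot 7; A skipped; C→slot 2; E skipped.
Profit = 65 + 16 + 49 + 61 + 86 + 54 + 45 = 376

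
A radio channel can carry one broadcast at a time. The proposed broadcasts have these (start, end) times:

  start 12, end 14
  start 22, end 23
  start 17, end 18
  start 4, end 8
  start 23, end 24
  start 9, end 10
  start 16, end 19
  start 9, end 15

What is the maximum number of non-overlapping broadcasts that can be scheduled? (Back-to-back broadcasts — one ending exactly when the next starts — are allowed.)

6

By end time: (4,8), (9,10), (12,14), (9,15), (17,18), (16,19), (22,23), (23,24).
Pick (4,8); next start ≥ 8 → (9,10); next start ≥ 10 → (12,14); next start ≥ 14 → (17,18); next start ≥ 18 → (22,23); next start ≥ 23 → (23,24).
Selected 6 broadcasts.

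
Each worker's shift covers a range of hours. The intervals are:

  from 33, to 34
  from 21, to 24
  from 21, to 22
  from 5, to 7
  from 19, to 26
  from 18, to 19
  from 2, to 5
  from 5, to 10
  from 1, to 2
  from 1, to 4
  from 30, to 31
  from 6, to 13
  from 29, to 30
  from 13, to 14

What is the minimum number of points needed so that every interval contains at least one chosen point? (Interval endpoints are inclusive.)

By right end: [1,2]  [1,4]  [2,5]  [5,7]  [5,10]  [6,13]  [13,14]  [18,19]  [21,22]  [21,24]  [19,26]  [29,30]  [30,31]  [33,34]
[1,2] uncovered → point at 2; [5,7] uncovered → point at 7; [13,14] uncovered → point at 14; [18,19] uncovered → point at 19; [21,22] uncovered → point at 22; [29,30] uncovered → point at 30; [33,34] uncovered → point at 34.
Points: 2, 7, 14, 19, 22, 30, 34 (7 total).

7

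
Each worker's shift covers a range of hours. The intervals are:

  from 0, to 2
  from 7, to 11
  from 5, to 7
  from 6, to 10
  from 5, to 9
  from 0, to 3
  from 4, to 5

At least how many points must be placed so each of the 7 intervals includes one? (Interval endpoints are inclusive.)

Process intervals by earliest right end; each time one isn't hit yet, stab at its right endpoint.
By right end: [0,2]  [0,3]  [4,5]  [5,7]  [5,9]  [6,10]  [7,11]
[0,2] uncovered → point at 2; [4,5] uncovered → point at 5; [6,10] uncovered → point at 10.
Points: 2, 5, 10 (3 total).

3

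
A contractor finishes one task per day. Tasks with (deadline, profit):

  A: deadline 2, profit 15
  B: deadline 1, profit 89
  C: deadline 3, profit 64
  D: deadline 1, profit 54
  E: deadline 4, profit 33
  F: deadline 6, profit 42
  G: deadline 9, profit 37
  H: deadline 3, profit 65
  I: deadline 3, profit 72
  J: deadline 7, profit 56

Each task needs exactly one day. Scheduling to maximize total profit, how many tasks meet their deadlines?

7

Profit order: B=89 I=72 H=65 C=64 J=56 D=54 F=42 G=37 E=33 A=15
Assign: B→slot 1, I→slot 3, H→slot 2, C skipped, J→slot 7, D skipped, F→slot 6, G→slot 9, E→slot 4, A skipped.
Slots: [1:B] [2:H] [3:I] [4:E] [6:F] [7:J] [9:G]
7 of 10 scheduled.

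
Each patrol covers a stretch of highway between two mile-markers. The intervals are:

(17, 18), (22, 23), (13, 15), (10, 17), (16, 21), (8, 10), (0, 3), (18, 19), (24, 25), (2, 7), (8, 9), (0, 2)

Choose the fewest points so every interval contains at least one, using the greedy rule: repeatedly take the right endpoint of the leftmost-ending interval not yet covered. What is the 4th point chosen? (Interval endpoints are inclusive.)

18

Process intervals by earliest right end; each time one isn't hit yet, stab at its right endpoint.
By right end: [0,2]  [0,3]  [2,7]  [8,9]  [8,10]  [13,15]  [10,17]  [17,18]  [18,19]  [16,21]  [22,23]  [24,25]
[0,2] uncovered → point at 2; [8,9] uncovered → point at 9; [13,15] uncovered → point at 15; [17,18] uncovered → point at 18; [22,23] uncovered → point at 23; [24,25] uncovered → point at 25.
Points: 2, 9, 15, 18, 23, 25 (6 total).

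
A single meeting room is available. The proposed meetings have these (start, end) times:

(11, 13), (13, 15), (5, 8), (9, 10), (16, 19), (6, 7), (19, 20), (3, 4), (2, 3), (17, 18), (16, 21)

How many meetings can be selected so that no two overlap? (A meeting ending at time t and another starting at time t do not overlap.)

8

By end time: (2,3), (3,4), (6,7), (5,8), (9,10), (11,13), (13,15), (17,18), (16,19), (19,20), (16,21).
Pick (2,3); next start ≥ 3 → (3,4); next start ≥ 4 → (6,7); next start ≥ 7 → (9,10); next start ≥ 10 → (11,13); next start ≥ 13 → (13,15); next start ≥ 15 → (17,18); next start ≥ 18 → (19,20).
Selected 8 meetings.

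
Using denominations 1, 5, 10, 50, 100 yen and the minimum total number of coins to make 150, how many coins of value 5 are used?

150 − 1×100→50 − 1×50→0
Count of 5: 0

0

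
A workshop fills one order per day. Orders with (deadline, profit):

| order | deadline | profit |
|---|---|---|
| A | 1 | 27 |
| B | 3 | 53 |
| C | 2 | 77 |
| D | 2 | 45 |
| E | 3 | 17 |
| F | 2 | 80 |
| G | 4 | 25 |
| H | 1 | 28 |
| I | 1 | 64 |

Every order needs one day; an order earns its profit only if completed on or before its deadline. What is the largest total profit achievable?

Profit order: F=80 C=77 I=64 B=53 D=45 H=28 A=27 G=25 E=17
Assign: F→slot 2, C→slot 1, I skipped, B→slot 3, D skipped, H skipped, A skipped, G→slot 4, E skipped.
Slots: [1:C] [2:F] [3:B] [4:G]
Profit = 77 + 80 + 53 + 25 = 235

235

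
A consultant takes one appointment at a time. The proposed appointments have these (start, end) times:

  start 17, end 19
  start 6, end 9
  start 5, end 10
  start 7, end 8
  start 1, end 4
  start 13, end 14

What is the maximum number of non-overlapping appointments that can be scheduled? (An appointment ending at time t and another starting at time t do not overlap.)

Sort by end time and greedily take each interval whose start is ≥ the last chosen end.
Sorted by end: (1,4)  (7,8)  (6,9)  (5,10)  (13,14)  (17,19)
take (1,4); take (7,8); skip (6,9); take (13,14); take (17,19).
Selected 4 appointments.

4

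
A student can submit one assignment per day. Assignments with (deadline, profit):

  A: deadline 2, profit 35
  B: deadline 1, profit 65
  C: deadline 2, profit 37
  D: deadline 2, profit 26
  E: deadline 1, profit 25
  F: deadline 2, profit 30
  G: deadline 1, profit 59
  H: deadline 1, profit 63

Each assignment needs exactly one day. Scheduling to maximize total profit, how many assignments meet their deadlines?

By profit: B(d1,65), H(d1,63), G(d1,59), C(d2,37), A(d2,35), F(d2,30), D(d2,26), E(d1,25)
B→slot 1; H skipped; G skipped; C→slot 2; A skipped; F skipped; D skipped; E skipped.
2 of 8 scheduled.

2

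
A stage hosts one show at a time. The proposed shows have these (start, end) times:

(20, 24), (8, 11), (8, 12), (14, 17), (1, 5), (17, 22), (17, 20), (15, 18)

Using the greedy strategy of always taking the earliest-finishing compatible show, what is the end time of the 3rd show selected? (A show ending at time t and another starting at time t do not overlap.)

By end time: (1,5), (8,11), (8,12), (14,17), (15,18), (17,20), (17,22), (20,24).
Pick (1,5); next start ≥ 5 → (8,11); next start ≥ 11 → (14,17); next start ≥ 17 → (17,20); next start ≥ 20 → (20,24).
Selected: (1,5) (8,11) (14,17) (17,20) (20,24)

17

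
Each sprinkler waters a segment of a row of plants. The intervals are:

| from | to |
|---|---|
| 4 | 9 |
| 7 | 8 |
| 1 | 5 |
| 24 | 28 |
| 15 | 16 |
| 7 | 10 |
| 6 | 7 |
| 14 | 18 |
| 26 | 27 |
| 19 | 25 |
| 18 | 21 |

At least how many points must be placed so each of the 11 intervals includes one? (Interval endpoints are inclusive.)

5

By right end: [1,5]  [6,7]  [7,8]  [4,9]  [7,10]  [15,16]  [14,18]  [18,21]  [19,25]  [26,27]  [24,28]
[1,5] uncovered → point at 5; [6,7] uncovered → point at 7; [15,16] uncovered → point at 16; [18,21] uncovered → point at 21; [26,27] uncovered → point at 27.
Points: 5, 7, 16, 21, 27 (5 total).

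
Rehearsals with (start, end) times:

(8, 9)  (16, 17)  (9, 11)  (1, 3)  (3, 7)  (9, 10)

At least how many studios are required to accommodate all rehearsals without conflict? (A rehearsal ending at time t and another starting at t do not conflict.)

2

starts: [1, 3, 8, 9, 9, 16]
ends:   [3, 7, 9, 10, 11, 17]
s1→1 e3→0 s3→1 e7→0 s8→1 e9→0 s9→1 s9→2  — peak 2.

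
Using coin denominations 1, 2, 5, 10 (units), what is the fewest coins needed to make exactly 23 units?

Greedy: take as many of the largest coin as possible, then repeat with the remainder.
23 = 2×10 + 1×2 + 1×1
Total coins = 2 + 1 + 1 = 4

4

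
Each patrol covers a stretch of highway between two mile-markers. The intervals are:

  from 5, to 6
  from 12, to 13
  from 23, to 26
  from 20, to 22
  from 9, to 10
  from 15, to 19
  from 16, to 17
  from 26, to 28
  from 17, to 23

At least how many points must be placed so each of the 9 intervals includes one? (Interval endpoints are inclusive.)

6

Sorted: [5,6] [9,10] [12,13] [16,17] [15,19] [20,22] [17,23] [23,26] [26,28]
{[5,6]} hit by 6; {[9,10]} hit by 10; {[12,13]} hit by 13; {[16,17],[15,19]} hit by 17; {[20,22],[17,23]} hit by 22; {[23,26],[26,28]} hit by 26.
Points: 6, 10, 13, 17, 22, 26 (6 total).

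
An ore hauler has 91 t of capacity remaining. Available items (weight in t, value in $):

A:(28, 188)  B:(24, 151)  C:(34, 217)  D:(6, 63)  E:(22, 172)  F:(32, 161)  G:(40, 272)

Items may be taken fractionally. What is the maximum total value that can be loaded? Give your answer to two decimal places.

Ratios (sorted): D 10.50, E 7.82, G 6.80, A 6.71, C 6.38, B 6.29, F 5.03
take D (6 @ 63); take E (22 @ 172); take G (40 @ 272); take 23/28 of A → 154.43. Capacity used 91/91.
Total value = 661.43

661.43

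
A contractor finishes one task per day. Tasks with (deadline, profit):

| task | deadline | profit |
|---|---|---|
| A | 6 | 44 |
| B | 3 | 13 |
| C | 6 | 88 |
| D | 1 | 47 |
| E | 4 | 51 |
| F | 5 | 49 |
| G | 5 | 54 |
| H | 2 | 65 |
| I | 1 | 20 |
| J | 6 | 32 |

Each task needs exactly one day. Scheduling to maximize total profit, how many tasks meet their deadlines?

6

Sort by profit descending; place each in the latest free slot ≤ its deadline.
By profit: C(d6,88), H(d2,65), G(d5,54), E(d4,51), F(d5,49), D(d1,47), A(d6,44), J(d6,32), I(d1,20), B(d3,13)
C→slot 6; H→slot 2; G→slot 5; E→slot 4; F→slot 3; D→slot 1; A skipped; J skipped; I skipped; B skipped.
6 of 10 scheduled.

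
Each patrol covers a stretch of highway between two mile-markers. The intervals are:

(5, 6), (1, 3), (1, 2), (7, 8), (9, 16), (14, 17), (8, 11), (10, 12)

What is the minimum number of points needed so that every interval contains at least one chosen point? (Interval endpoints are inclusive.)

Sort by right endpoint; whenever an interval is uncovered, place a point at its right end.
Sorted: [1,2] [1,3] [5,6] [7,8] [8,11] [10,12] [9,16] [14,17]
{[1,2],[1,3]} hit by 2; {[5,6]} hit by 6; {[7,8],[8,11]} hit by 8; {[10,12],[9,16]} hit by 12; {[14,17]} hit by 17.
Points: 2, 6, 8, 12, 17 (5 total).

5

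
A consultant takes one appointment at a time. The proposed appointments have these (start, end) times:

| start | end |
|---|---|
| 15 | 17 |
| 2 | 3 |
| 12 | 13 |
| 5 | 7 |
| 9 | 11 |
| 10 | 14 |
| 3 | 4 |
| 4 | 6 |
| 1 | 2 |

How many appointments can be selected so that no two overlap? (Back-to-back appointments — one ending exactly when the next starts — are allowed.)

By end time: (1,2), (2,3), (3,4), (4,6), (5,7), (9,11), (12,13), (10,14), (15,17).
Pick (1,2); next start ≥ 2 → (2,3); next start ≥ 3 → (3,4); next start ≥ 4 → (4,6); next start ≥ 6 → (9,11); next start ≥ 11 → (12,13); next start ≥ 13 → (15,17).
Selected 7 appointments.

7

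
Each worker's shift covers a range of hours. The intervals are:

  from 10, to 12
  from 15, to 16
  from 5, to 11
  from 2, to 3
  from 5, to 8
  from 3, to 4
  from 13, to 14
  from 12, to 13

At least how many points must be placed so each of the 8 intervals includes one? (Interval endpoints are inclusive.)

5

By right end: [2,3]  [3,4]  [5,8]  [5,11]  [10,12]  [12,13]  [13,14]  [15,16]
[2,3] uncovered → point at 3; [5,8] uncovered → point at 8; [10,12] uncovered → point at 12; [13,14] uncovered → point at 14; [15,16] uncovered → point at 16.
Points: 3, 8, 12, 14, 16 (5 total).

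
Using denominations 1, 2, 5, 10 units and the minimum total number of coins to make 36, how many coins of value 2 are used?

Use the largest denomination that fits, subtract, and repeat.
36 = 3×10 + 1×5 + 1×1
Count of 2: 0

0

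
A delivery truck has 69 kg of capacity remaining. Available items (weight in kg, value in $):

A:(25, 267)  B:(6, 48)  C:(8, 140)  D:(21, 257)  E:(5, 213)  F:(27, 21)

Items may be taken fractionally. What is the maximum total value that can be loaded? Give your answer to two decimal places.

Sort by value per unit weight and fill in that order.
Order: E (213/5=42.60) > C (140/8=17.50) > D (257/21=12.24) > A (267/25=10.68) > B (48/6=8.00) > F (21/27=0.78)
Fill: take E (5 @ 213) → take C (8 @ 140) → take D (21 @ 257) → take A (25 @ 267) → take B (6 @ 48) → take 4/27 of F → 3.11; 69/69 used.
Total value = 928.11

928.11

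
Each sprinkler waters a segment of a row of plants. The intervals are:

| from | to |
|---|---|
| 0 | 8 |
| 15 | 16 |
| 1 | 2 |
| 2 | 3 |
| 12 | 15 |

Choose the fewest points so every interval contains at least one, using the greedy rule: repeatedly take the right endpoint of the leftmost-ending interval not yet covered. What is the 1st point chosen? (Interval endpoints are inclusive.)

2

Sort by right endpoint; whenever an interval is uncovered, place a point at its right end.
By right end: [1,2]  [2,3]  [0,8]  [12,15]  [15,16]
[1,2] uncovered → point at 2; [12,15] uncovered → point at 15.
Points: 2, 15 (2 total).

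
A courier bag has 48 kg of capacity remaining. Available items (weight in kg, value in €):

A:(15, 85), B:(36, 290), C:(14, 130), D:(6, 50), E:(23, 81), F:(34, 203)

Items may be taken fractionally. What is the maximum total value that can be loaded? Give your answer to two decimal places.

405.56

Order: C (130/14=9.29) > D (50/6=8.33) > B (290/36=8.06) > F (203/34=5.97) > A (85/15=5.67) > E (81/23=3.52)
Fill: take C (14 @ 130) → take D (6 @ 50) → take 28/36 of B → 225.56; 48/48 used.
Total value = 405.56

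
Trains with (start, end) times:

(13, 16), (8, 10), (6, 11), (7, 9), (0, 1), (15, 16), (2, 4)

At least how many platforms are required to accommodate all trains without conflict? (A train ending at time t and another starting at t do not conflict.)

The answer is the maximum number of intervals overlapping at any instant.
starts: [0, 2, 6, 7, 8, 13, 15]
ends:   [1, 4, 9, 10, 11, 16, 16]
s0→1 e1→0 s2→1 e4→0 s6→1 s7→2 s8→3  — peak 3.

3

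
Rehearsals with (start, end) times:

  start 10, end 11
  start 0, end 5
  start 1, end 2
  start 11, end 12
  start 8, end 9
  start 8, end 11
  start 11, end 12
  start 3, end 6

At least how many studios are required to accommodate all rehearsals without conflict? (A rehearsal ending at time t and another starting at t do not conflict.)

2

Count concurrent intervals with a sweep; the peak is the room count.
starts: [0, 1, 3, 8, 8, 10, 11, 11]
ends:   [2, 5, 6, 9, 11, 11, 12, 12]
s0→1 s1→2  — peak 2.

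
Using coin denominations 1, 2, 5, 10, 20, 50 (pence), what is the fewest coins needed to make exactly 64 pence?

64 − 1×50→14 − 1×10→4 − 2×2→0
Total coins = 1 + 1 + 2 = 4

4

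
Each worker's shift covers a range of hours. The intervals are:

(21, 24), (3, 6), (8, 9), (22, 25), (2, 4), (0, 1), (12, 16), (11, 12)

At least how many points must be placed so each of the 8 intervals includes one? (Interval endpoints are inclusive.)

5

Sorted: [0,1] [2,4] [3,6] [8,9] [11,12] [12,16] [21,24] [22,25]
{[0,1]} hit by 1; {[2,4],[3,6]} hit by 4; {[8,9]} hit by 9; {[11,12],[12,16]} hit by 12; {[21,24],[22,25]} hit by 24.
Points: 1, 4, 9, 12, 24 (5 total).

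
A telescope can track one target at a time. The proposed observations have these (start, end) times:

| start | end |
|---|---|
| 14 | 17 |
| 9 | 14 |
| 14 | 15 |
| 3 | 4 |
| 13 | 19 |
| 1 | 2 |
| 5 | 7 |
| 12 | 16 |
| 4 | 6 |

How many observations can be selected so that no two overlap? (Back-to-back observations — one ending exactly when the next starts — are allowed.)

5

Sorted by end: (1,2)  (3,4)  (4,6)  (5,7)  (9,14)  (14,15)  (12,16)  (14,17)  (13,19)
take (1,2); take (3,4); take (4,6); skip (5,7); take (9,14); take (14,15); skip (12,16); skip (14,17); skip (13,19).
Selected 5 observations.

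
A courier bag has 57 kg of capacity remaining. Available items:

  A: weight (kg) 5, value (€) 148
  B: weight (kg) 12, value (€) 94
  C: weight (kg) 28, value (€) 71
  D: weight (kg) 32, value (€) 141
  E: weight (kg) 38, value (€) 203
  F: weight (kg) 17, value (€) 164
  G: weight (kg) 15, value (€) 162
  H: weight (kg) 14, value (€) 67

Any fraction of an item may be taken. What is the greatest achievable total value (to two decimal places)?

Greedy by value/weight ratio, highest first.
Order: A (148/5=29.60) > G (162/15=10.80) > F (164/17=9.65) > B (94/12=7.83) > E (203/38=5.34) > H (67/14=4.79) > D (141/32=4.41) > C (71/28=2.54)
Fill: take A (5 @ 148) → take G (15 @ 162) → take F (17 @ 164) → take B (12 @ 94) → take 8/38 of E → 42.74; 57/57 used.
Total value = 610.74

610.74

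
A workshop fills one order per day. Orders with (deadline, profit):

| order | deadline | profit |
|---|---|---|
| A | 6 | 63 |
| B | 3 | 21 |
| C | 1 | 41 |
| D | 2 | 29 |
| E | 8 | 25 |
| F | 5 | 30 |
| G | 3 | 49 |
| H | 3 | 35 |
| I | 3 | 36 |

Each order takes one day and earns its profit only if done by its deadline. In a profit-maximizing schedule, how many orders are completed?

6

Profit order: A=63 G=49 C=41 I=36 H=35 F=30 D=29 E=25 B=21
Assign: A→slot 6, G→slot 3, C→slot 1, I→slot 2, H skipped, F→slot 5, D skipped, E→slot 8, B skipped.
Slots: [1:C] [2:I] [3:G] [5:F] [6:A] [8:E]
6 of 9 scheduled.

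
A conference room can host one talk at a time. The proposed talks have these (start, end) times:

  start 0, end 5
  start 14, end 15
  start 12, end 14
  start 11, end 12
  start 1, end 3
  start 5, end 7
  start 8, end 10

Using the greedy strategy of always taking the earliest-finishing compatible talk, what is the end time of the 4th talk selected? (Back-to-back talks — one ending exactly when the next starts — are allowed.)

12

Greedy by earliest finish: after sorting by end time, pick each interval compatible with the last pick.
By end time: (1,3), (0,5), (5,7), (8,10), (11,12), (12,14), (14,15).
Pick (1,3); next start ≥ 3 → (5,7); next start ≥ 7 → (8,10); next start ≥ 10 → (11,12); next start ≥ 12 → (12,14); next start ≥ 14 → (14,15).
Selected: (1,3) (5,7) (8,10) (11,12) (12,14) (14,15)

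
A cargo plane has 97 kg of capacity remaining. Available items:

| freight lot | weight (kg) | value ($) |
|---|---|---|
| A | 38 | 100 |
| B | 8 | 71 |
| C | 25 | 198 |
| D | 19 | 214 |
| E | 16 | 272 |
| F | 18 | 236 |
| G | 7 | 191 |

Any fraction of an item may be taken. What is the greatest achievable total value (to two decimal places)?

Order: G (191/7=27.29) > E (272/16=17.00) > F (236/18=13.11) > D (214/19=11.26) > B (71/8=8.88) > C (198/25=7.92) > A (100/38=2.63)
Fill: take G (7 @ 191) → take E (16 @ 272) → take F (18 @ 236) → take D (19 @ 214) → take B (8 @ 71) → take C (25 @ 198) → take 4/38 of A → 10.53; 97/97 used.
Total value = 1192.53

1192.53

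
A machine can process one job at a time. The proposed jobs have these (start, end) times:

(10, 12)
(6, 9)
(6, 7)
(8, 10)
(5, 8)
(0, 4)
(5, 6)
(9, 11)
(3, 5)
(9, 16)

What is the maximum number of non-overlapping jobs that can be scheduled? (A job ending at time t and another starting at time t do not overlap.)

5

Sort by end time and greedily take each interval whose start is ≥ the last chosen end.
By end time: (0,4), (3,5), (5,6), (6,7), (5,8), (6,9), (8,10), (9,11), (10,12), (9,16).
Pick (0,4); next start ≥ 4 → (5,6); next start ≥ 6 → (6,7); next start ≥ 7 → (8,10); next start ≥ 10 → (10,12).
Selected 5 jobs.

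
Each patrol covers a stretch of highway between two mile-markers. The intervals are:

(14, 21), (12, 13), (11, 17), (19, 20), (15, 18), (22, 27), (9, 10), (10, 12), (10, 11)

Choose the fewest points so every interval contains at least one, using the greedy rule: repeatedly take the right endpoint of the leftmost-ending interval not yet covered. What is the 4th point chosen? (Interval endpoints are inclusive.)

20

Sort by right endpoint; whenever an interval is uncovered, place a point at its right end.
Sorted: [9,10] [10,11] [10,12] [12,13] [11,17] [15,18] [19,20] [14,21] [22,27]
{[9,10],[10,11],[10,12]} hit by 10; {[12,13],[11,17]} hit by 13; {[15,18]} hit by 18; {[19,20],[14,21]} hit by 20; {[22,27]} hit by 27.
Points: 10, 13, 18, 20, 27 (5 total).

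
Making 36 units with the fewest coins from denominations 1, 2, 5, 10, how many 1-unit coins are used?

Greedy: take as many of the largest coin as possible, then repeat with the remainder.
36 = 3×10 + 1×5 + 1×1
Count of 1: 1

1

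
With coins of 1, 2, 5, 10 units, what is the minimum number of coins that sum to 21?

3

21 = 2×10 + 1×1
Total coins = 2 + 1 = 3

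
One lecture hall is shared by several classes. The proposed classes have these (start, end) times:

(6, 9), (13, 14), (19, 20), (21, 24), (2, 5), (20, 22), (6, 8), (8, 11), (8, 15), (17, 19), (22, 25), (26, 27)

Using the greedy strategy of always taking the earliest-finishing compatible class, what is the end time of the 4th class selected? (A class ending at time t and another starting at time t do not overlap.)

14

Sorted by end: (2,5)  (6,8)  (6,9)  (8,11)  (13,14)  (8,15)  (17,19)  (19,20)  (20,22)  (21,24)  (22,25)  (26,27)
take (2,5); take (6,8); skip (6,9); take (8,11); take (13,14); skip (8,15); take (17,19); take (19,20); take (20,22); take (22,25); take (26,27).
Selected: (2,5) (6,8) (8,11) (13,14) (17,19) (19,20) (20,22) (22,25) (26,27)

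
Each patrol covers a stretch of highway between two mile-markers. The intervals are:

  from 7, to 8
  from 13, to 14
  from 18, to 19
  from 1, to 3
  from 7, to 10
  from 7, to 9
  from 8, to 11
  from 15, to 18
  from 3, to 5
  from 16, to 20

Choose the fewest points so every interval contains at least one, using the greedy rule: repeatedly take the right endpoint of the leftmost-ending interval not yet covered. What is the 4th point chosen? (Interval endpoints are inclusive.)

18

Sorted: [1,3] [3,5] [7,8] [7,9] [7,10] [8,11] [13,14] [15,18] [18,19] [16,20]
{[1,3],[3,5]} hit by 3; {[7,8],[7,9],[7,10],[8,11]} hit by 8; {[13,14]} hit by 14; {[15,18],[18,19],[16,20]} hit by 18.
Points: 3, 8, 14, 18 (4 total).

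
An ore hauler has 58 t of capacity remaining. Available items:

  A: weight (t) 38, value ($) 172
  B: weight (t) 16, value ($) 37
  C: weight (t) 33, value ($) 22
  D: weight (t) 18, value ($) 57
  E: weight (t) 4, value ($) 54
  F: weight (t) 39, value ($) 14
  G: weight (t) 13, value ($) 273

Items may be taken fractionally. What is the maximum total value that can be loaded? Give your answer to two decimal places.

508.50

Greedy by value/weight ratio, highest first.
Order: G (273/13=21.00) > E (54/4=13.50) > A (172/38=4.53) > D (57/18=3.17) > B (37/16=2.31) > C (22/33=0.67) > F (14/39=0.36)
Fill: take G (13 @ 273) → take E (4 @ 54) → take A (38 @ 172) → take 3/18 of D → 9.50; 58/58 used.
Total value = 508.50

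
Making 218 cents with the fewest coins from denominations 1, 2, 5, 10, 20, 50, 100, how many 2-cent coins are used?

1

Greedy: take as many of the largest coin as possible, then repeat with the remainder.
218 − 2×100→18 − 1×10→8 − 1×5→3 − 1×2→1 − 1×1→0
Count of 2: 1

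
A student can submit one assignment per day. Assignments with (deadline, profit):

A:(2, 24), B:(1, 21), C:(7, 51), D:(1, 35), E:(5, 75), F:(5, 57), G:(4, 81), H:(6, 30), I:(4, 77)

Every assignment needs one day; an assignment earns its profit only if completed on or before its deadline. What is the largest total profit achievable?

406

Sort by profit descending; place each in the latest free slot ≤ its deadline.
Profit order: G=81 I=77 E=75 F=57 C=51 D=35 H=30 A=24 B=21
Assign: G→slot 4, I→slot 3, E→slot 5, F→slot 2, C→slot 7, D→slot 1, H→slot 6, A skipped, B skipped.
Slots: [1:D] [2:F] [3:I] [4:G] [5:E] [6:H] [7:C]
Profit = 35 + 57 + 77 + 81 + 75 + 30 + 51 = 406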